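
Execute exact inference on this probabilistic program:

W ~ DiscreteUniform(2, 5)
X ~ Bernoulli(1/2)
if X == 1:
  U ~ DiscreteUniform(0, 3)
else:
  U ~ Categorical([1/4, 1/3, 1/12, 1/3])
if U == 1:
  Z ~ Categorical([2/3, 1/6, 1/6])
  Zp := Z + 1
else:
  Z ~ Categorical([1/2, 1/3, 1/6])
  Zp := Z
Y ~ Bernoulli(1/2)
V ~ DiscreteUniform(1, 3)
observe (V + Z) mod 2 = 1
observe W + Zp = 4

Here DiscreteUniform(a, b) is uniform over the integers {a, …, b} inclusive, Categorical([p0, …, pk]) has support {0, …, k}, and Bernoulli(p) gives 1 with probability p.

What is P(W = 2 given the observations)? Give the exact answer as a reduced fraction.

P(W = 2 | obs) = 41/233

Enumerate traces; 72 have nonzero weight after conditioning:
  (W=2, X=0, U=0, Z=2, Y=0, V=1) weight 1/1152
  (W=2, X=0, U=0, Z=2, Y=0, V=3) weight 1/1152
  (W=2, X=0, U=0, Z=2, Y=1, V=1) weight 1/1152
  (W=2, X=0, U=0, Z=2, Y=1, V=3) weight 1/1152
  (W=2, X=0, U=1, Z=1, Y=0, V=2) weight 1/864
  (W=2, X=0, U=1, Z=1, Y=1, V=2) weight 1/864
  (W=2, X=0, U=2, Z=2, Y=0, V=1) weight 1/3456
  (W=2, X=0, U=2, Z=2, Y=0, V=3) weight 1/3456
  (W=3, X=0, U=0, Z=1, Y=0, V=2) weight 1/576
  (W=4, X=0, U=0, Z=0, Y=0, V=1) weight 1/384
  … 62 more
Group by W:
  weight(W=2) = 41/1728
  weight(W=3) = 5/96
  weight(W=4) = 17/288
Total weight = 41/1728 + 5/96 + 17/288 = 233/1728
P(W=2 | obs) = 41/1728 / 233/1728 = 41/233
P(W=3 | obs) = 5/96 / 233/1728 = 90/233
P(W=4 | obs) = 17/288 / 233/1728 = 102/233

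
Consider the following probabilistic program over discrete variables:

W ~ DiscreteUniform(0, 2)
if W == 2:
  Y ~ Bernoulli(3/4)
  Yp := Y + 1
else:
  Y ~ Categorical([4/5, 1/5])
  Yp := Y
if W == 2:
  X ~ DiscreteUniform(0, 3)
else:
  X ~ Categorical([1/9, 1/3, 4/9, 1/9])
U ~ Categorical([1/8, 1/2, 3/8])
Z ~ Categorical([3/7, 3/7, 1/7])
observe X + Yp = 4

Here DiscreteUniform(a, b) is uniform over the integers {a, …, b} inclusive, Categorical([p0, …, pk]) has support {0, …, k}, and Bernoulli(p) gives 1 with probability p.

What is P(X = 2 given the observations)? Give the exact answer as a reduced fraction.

P(X = 2 | obs) = 135/212

Enumerate traces; 36 have nonzero weight after conditioning:
  (W=0, Y=1, X=3, U=0, Z=0) weight 1/2520
  (W=0, Y=1, X=3, U=0, Z=1) weight 1/2520
  (W=0, Y=1, X=3, U=0, Z=2) weight 1/7560
  (W=0, Y=1, X=3, U=1, Z=0) weight 1/630
  (W=0, Y=1, X=3, U=1, Z=1) weight 1/630
  (W=0, Y=1, X=3, U=1, Z=2) weight 1/1890
  (W=0, Y=1, X=3, U=2, Z=0) weight 1/840
  (W=0, Y=1, X=3, U=2, Z=1) weight 1/840
  (W=2, Y=1, X=2, U=0, Z=0) weight 3/896
  … 27 more
Group by X:
  weight(X=2) = 1/16
  weight(X=3) = 77/2160
Total weight = 1/16 + 77/2160 = 53/540
P(X=2 | obs) = 1/16 / 53/540 = 135/212
P(X=3 | obs) = 77/2160 / 53/540 = 77/212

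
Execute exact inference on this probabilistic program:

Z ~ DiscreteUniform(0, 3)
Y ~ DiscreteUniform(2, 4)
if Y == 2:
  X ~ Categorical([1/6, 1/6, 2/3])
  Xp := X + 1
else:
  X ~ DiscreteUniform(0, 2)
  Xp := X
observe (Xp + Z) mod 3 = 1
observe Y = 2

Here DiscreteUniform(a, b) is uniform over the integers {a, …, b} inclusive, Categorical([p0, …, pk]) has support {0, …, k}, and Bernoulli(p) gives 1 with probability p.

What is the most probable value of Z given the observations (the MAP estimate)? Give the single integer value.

Enumerate traces; 4 have nonzero weight after conditioning:
  (Z=0, Y=2, X=0) weight 1/72
  (Z=1, Y=2, X=2) weight 1/18
  (Z=2, Y=2, X=1) weight 1/72
  (Z=3, Y=2, X=0) weight 1/72
Group by Z:
  weight(Z=0) = 1/72
  weight(Z=1) = 1/18
  weight(Z=2) = 1/72
  weight(Z=3) = 1/72
Total weight = 1/72 + 1/18 + 1/72 + 1/72 = 7/72
P(Z=0 | obs) = 1/72 / 7/72 = 1/7
P(Z=1 | obs) = 1/18 / 7/72 = 4/7
P(Z=2 | obs) = 1/72 / 7/72 = 1/7
P(Z=3 | obs) = 1/72 / 7/72 = 1/7
argmax = 1

argmax_v P(Z = v | obs) = 1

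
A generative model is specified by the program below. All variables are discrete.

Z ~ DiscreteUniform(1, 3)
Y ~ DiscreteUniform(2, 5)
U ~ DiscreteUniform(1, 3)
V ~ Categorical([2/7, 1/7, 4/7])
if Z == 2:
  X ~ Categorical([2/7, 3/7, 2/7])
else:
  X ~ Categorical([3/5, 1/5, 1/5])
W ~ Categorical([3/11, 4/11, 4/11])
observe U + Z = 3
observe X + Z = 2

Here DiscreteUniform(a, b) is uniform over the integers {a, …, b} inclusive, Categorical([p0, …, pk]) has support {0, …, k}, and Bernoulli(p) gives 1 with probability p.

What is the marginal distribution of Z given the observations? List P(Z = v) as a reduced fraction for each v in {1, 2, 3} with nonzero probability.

P(Z=1) = 7/17, P(Z=2) = 10/17

Enumerate traces; 72 have nonzero weight after conditioning:
  (Z=1, Y=2, U=2, V=0, X=1, W=0) weight 1/2310
  (Z=1, Y=2, U=2, V=0, X=1, W=1) weight 2/3465
  (Z=1, Y=2, U=2, V=0, X=1, W=2) weight 2/3465
  (Z=1, Y=2, U=2, V=1, X=1, W=0) weight 1/4620
  (Z=1, Y=2, U=2, V=1, X=1, W=1) weight 1/3465
  (Z=1, Y=2, U=2, V=1, X=1, W=2) weight 1/3465
  (Z=1, Y=2, U=2, V=2, X=1, W=0) weight 1/1155
  (Z=1, Y=2, U=2, V=2, X=1, W=1) weight 4/3465
  (Z=2, Y=2, U=1, V=0, X=0, W=0) weight 1/1617
  … 63 more
Group by Z:
  weight(Z=1) = 1/45
  weight(Z=2) = 2/63
Total weight = 1/45 + 2/63 = 17/315
P(Z=1 | obs) = 1/45 / 17/315 = 7/17
P(Z=2 | obs) = 2/63 / 17/315 = 10/17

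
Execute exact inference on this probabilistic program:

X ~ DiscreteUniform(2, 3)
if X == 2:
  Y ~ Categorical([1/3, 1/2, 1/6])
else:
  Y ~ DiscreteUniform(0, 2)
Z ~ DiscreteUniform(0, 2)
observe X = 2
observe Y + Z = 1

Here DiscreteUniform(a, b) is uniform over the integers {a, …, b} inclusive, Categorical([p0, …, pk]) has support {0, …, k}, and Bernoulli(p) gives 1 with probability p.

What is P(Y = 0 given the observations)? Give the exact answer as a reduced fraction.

P(Y = 0 | obs) = 2/5

Enumerate traces; 2 have nonzero weight after conditioning:
  (X=2, Y=0, Z=1) weight 1/18
  (X=2, Y=1, Z=0) weight 1/12
Group by Y:
  weight(Y=0) = 1/18
  weight(Y=1) = 1/12
Total weight = 1/18 + 1/12 = 5/36
P(Y=0 | obs) = 1/18 / 5/36 = 2/5
P(Y=1 | obs) = 1/12 / 5/36 = 3/5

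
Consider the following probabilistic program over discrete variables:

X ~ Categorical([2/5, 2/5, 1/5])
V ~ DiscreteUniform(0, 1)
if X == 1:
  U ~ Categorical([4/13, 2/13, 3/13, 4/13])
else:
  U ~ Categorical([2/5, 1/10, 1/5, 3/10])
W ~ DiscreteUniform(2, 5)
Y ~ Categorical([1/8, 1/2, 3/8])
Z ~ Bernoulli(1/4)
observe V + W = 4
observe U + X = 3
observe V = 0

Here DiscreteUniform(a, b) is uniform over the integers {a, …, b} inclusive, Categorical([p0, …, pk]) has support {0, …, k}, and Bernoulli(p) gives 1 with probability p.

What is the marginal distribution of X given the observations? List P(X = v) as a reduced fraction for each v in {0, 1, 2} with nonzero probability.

Enumerate traces; 18 have nonzero weight after conditioning:
  (X=0, V=0, U=3, W=4, Y=0, Z=0) weight 9/6400
  (X=0, V=0, U=3, W=4, Y=0, Z=1) weight 3/6400
  (X=0, V=0, U=3, W=4, Y=1, Z=0) weight 9/1600
  (X=0, V=0, U=3, W=4, Y=1, Z=1) weight 3/1600
  (X=0, V=0, U=3, W=4, Y=2, Z=0) weight 27/6400
  (X=0, V=0, U=3, W=4, Y=2, Z=1) weight 9/6400
  (X=1, V=0, U=2, W=4, Y=0, Z=0) weight 9/8320
  (X=1, V=0, U=2, W=4, Y=0, Z=1) weight 3/8320
  (X=2, V=0, U=1, W=4, Y=0, Z=0) weight 3/12800
  … 9 more
Group by X:
  weight(X=0) = 3/200
  weight(X=1) = 3/260
  weight(X=2) = 1/400
Total weight = 3/200 + 3/260 + 1/400 = 151/5200
P(X=0 | obs) = 3/200 / 151/5200 = 78/151
P(X=1 | obs) = 3/260 / 151/5200 = 60/151
P(X=2 | obs) = 1/400 / 151/5200 = 13/151

P(X=0) = 78/151, P(X=1) = 60/151, P(X=2) = 13/151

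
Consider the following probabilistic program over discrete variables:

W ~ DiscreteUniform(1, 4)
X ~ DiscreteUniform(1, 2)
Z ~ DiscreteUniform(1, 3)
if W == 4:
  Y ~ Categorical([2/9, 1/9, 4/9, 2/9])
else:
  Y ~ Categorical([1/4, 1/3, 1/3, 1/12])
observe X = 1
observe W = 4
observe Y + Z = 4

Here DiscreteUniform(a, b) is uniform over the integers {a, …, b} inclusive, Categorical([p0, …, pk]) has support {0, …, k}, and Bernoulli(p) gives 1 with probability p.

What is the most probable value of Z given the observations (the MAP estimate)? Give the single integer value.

Enumerate traces; 3 have nonzero weight after conditioning:
  (W=4, X=1, Z=1, Y=3) weight 1/108
  (W=4, X=1, Z=2, Y=2) weight 1/54
  (W=4, X=1, Z=3, Y=1) weight 1/216
Group by Z:
  weight(Z=1) = 1/108
  weight(Z=2) = 1/54
  weight(Z=3) = 1/216
Total weight = 1/108 + 1/54 + 1/216 = 7/216
P(Z=1 | obs) = 1/108 / 7/216 = 2/7
P(Z=2 | obs) = 1/54 / 7/216 = 4/7
P(Z=3 | obs) = 1/216 / 7/216 = 1/7
argmax = 2

argmax_v P(Z = v | obs) = 2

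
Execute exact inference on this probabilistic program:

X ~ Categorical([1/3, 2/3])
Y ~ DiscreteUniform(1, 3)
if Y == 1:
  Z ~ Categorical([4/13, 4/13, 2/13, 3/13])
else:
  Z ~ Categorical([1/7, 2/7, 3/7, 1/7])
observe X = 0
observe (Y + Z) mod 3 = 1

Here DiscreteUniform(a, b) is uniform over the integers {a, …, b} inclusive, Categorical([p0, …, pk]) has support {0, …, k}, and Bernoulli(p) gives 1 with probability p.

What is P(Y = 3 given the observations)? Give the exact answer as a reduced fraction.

Enumerate traces; 4 have nonzero weight after conditioning:
  (X=0, Y=1, Z=0) weight 4/117
  (X=0, Y=1, Z=3) weight 1/39
  (X=0, Y=2, Z=2) weight 1/21
  (X=0, Y=3, Z=1) weight 2/63
Group by Y:
  weight(Y=1) = 7/117
  weight(Y=2) = 1/21
  weight(Y=3) = 2/63
Total weight = 7/117 + 1/21 + 2/63 = 38/273
P(Y=1 | obs) = 7/117 / 38/273 = 49/114
P(Y=2 | obs) = 1/21 / 38/273 = 13/38
P(Y=3 | obs) = 2/63 / 38/273 = 13/57

P(Y = 3 | obs) = 13/57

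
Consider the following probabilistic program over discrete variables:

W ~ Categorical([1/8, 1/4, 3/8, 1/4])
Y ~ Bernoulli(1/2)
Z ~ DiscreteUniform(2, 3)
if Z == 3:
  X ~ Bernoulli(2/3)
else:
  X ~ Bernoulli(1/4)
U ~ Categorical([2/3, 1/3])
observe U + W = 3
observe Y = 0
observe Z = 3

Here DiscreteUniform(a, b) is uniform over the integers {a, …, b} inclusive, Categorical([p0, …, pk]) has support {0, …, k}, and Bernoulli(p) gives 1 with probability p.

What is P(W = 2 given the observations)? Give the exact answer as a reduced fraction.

Enumerate traces; 4 have nonzero weight after conditioning:
  (W=2, Y=0, Z=3, X=0, U=1) weight 1/96
  (W=2, Y=0, Z=3, X=1, U=1) weight 1/48
  (W=3, Y=0, Z=3, X=0, U=0) weight 1/72
  (W=3, Y=0, Z=3, X=1, U=0) weight 1/36
Group by W:
  weight(W=2) = 1/32
  weight(W=3) = 1/24
Total weight = 1/32 + 1/24 = 7/96
P(W=2 | obs) = 1/32 / 7/96 = 3/7
P(W=3 | obs) = 1/24 / 7/96 = 4/7

P(W = 2 | obs) = 3/7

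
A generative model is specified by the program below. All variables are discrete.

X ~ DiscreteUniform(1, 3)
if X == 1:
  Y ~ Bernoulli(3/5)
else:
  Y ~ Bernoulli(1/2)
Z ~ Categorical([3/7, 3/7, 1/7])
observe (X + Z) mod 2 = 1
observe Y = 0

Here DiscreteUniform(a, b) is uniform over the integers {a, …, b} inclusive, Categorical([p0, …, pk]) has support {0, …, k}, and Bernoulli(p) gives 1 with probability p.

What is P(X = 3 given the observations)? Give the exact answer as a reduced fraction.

Enumerate traces; 5 have nonzero weight after conditioning:
  (X=1, Y=0, Z=0) weight 2/35
  (X=1, Y=0, Z=2) weight 2/105
  (X=2, Y=0, Z=1) weight 1/14
  (X=3, Y=0, Z=0) weight 1/14
  (X=3, Y=0, Z=2) weight 1/42
Group by X:
  weight(X=1) = 8/105
  weight(X=2) = 1/14
  weight(X=3) = 2/21
Total weight = 8/105 + 1/14 + 2/21 = 17/70
P(X=1 | obs) = 8/105 / 17/70 = 16/51
P(X=2 | obs) = 1/14 / 17/70 = 5/17
P(X=3 | obs) = 2/21 / 17/70 = 20/51

P(X = 3 | obs) = 20/51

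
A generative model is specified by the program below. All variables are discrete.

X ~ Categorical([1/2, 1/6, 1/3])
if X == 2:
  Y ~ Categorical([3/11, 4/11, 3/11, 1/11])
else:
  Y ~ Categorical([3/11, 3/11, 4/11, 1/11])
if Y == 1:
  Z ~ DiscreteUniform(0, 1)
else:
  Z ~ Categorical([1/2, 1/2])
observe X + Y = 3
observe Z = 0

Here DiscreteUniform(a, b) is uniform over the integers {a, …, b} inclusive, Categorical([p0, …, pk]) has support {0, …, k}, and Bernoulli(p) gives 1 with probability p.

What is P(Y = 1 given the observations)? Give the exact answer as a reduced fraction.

Enumerate traces; 3 have nonzero weight after conditioning:
  (X=0, Y=3, Z=0) weight 1/44
  (X=1, Y=2, Z=0) weight 1/33
  (X=2, Y=1, Z=0) weight 2/33
Group by Y:
  weight(Y=1) = 2/33
  weight(Y=2) = 1/33
  weight(Y=3) = 1/44
Total weight = 2/33 + 1/33 + 1/44 = 5/44
P(Y=1 | obs) = 2/33 / 5/44 = 8/15
P(Y=2 | obs) = 1/33 / 5/44 = 4/15
P(Y=3 | obs) = 1/44 / 5/44 = 1/5

P(Y = 1 | obs) = 8/15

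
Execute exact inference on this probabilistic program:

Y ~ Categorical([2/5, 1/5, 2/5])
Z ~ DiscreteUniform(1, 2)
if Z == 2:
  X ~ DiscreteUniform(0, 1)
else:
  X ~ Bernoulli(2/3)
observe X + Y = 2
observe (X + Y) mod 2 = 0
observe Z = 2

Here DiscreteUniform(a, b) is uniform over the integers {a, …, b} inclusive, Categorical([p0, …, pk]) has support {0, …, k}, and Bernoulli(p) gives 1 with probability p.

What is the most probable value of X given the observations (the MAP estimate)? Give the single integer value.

argmax_v P(X = v | obs) = 0

Enumerate traces; 2 have nonzero weight after conditioning:
  (Y=1, Z=2, X=1) weight 1/20
  (Y=2, Z=2, X=0) weight 1/10
Group by X:
  weight(X=0) = 1/10
  weight(X=1) = 1/20
Total weight = 1/10 + 1/20 = 3/20
P(X=0 | obs) = 1/10 / 3/20 = 2/3
P(X=1 | obs) = 1/20 / 3/20 = 1/3
argmax = 0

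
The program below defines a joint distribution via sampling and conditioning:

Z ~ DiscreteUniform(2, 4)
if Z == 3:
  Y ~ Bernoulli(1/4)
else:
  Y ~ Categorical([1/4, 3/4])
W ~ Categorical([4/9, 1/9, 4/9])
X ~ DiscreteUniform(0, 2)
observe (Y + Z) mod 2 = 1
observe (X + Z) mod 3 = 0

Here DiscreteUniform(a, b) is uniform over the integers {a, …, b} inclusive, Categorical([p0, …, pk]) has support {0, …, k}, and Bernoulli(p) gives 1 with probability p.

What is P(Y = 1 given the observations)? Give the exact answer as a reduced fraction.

Enumerate traces; 9 have nonzero weight after conditioning:
  (Z=2, Y=1, W=0, X=1) weight 1/27
  (Z=2, Y=1, W=1, X=1) weight 1/108
  (Z=2, Y=1, W=2, X=1) weight 1/27
  (Z=3, Y=0, W=0, X=0) weight 1/27
  (Z=3, Y=0, W=1, X=0) weight 1/108
  (Z=3, Y=0, W=2, X=0) weight 1/27
  (Z=4, Y=1, W=0, X=2) weight 1/27
  (Z=4, Y=1, W=1, X=2) weight 1/108
  … 1 more
Group by Y:
  weight(Y=0) = 1/12
  weight(Y=1) = 1/6
Total weight = 1/12 + 1/6 = 1/4
P(Y=0 | obs) = 1/12 / 1/4 = 1/3
P(Y=1 | obs) = 1/6 / 1/4 = 2/3

P(Y = 1 | obs) = 2/3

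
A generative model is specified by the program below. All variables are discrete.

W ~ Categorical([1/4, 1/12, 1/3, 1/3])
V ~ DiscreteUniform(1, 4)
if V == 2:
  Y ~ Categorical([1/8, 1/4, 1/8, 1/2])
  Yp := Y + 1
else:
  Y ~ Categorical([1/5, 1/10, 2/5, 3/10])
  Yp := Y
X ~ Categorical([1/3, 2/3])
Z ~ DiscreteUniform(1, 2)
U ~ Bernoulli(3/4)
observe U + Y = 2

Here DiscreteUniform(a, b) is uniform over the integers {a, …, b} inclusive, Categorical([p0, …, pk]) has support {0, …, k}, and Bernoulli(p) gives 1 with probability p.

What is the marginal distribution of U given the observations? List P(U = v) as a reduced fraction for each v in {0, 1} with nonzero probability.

Enumerate traces; 128 have nonzero weight after conditioning:
  (W=0, V=1, Y=1, X=0, Z=1, U=1) weight 1/1280
  (W=0, V=1, Y=1, X=0, Z=2, U=1) weight 1/1280
  (W=0, V=1, Y=1, X=1, Z=1, U=1) weight 1/640
  (W=0, V=1, Y=1, X=1, Z=2, U=1) weight 1/640
  (W=0, V=1, Y=2, X=0, Z=1, U=0) weight 1/960
  (W=0, V=1, Y=2, X=0, Z=2, U=0) weight 1/960
  (W=0, V=1, Y=2, X=1, Z=1, U=0) weight 1/480
  (W=0, V=1, Y=2, X=1, Z=2, U=0) weight 1/480
  … 120 more
Group by U:
  weight(U=0) = 53/640
  weight(U=1) = 33/320
Total weight = 53/640 + 33/320 = 119/640
P(U=0 | obs) = 53/640 / 119/640 = 53/119
P(U=1 | obs) = 33/320 / 119/640 = 66/119

P(U=0) = 53/119, P(U=1) = 66/119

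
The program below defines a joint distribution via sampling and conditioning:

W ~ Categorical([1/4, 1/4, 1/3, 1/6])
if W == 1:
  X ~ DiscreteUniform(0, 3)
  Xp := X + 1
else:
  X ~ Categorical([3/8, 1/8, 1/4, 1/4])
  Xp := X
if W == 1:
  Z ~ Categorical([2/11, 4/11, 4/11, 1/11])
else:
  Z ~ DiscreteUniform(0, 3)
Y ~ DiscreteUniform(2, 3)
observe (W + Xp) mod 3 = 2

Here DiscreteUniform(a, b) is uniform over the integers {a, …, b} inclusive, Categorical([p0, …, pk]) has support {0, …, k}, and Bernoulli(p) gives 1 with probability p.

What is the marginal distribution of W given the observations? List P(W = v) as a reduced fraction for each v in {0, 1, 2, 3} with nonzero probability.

P(W=0) = 1/7, P(W=1) = 2/7, P(W=2) = 10/21, P(W=3) = 2/21

Enumerate traces; 48 have nonzero weight after conditioning:
  (W=0, X=2, Z=0, Y=2) weight 1/128
  (W=0, X=2, Z=0, Y=3) weight 1/128
  (W=0, X=2, Z=1, Y=2) weight 1/128
  (W=0, X=2, Z=1, Y=3) weight 1/128
  (W=0, X=2, Z=2, Y=2) weight 1/128
  (W=0, X=2, Z=2, Y=3) weight 1/128
  (W=0, X=2, Z=3, Y=2) weight 1/128
  (W=0, X=2, Z=3, Y=3) weight 1/128
  (W=1, X=0, Z=0, Y=2) weight 1/176
  (W=2, X=0, Z=0, Y=2) weight 1/64
  … 38 more
Group by W:
  weight(W=0) = 1/16
  weight(W=1) = 1/8
  weight(W=2) = 5/24
  weight(W=3) = 1/24
Total weight = 1/16 + 1/8 + 5/24 + 1/24 = 7/16
P(W=0 | obs) = 1/16 / 7/16 = 1/7
P(W=1 | obs) = 1/8 / 7/16 = 2/7
P(W=2 | obs) = 5/24 / 7/16 = 10/21
P(W=3 | obs) = 1/24 / 7/16 = 2/21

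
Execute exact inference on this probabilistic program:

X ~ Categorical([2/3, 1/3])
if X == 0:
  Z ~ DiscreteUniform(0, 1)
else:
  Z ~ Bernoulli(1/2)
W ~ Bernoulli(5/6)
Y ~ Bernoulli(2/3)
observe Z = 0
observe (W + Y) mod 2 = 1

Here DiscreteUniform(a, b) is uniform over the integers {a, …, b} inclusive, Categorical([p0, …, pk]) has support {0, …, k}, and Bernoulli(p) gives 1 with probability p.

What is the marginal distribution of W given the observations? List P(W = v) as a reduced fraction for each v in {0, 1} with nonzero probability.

Enumerate traces; 4 have nonzero weight after conditioning:
  (X=0, Z=0, W=0, Y=1) weight 1/27
  (X=0, Z=0, W=1, Y=0) weight 5/54
  (X=1, Z=0, W=0, Y=1) weight 1/54
  (X=1, Z=0, W=1, Y=0) weight 5/108
Group by W:
  weight(W=0) = 1/18
  weight(W=1) = 5/36
Total weight = 1/18 + 5/36 = 7/36
P(W=0 | obs) = 1/18 / 7/36 = 2/7
P(W=1 | obs) = 5/36 / 7/36 = 5/7

P(W=0) = 2/7, P(W=1) = 5/7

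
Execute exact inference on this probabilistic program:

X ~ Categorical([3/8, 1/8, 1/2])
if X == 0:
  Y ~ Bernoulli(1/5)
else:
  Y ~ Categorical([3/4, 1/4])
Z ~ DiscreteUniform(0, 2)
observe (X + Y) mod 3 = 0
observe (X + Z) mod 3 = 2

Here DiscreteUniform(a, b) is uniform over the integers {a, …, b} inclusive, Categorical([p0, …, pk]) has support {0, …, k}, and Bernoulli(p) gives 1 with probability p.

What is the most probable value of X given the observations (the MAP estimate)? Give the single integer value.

Enumerate traces; 2 have nonzero weight after conditioning:
  (X=0, Y=0, Z=2) weight 1/10
  (X=2, Y=1, Z=0) weight 1/24
Group by X:
  weight(X=0) = 1/10
  weight(X=2) = 1/24
Total weight = 1/10 + 1/24 = 17/120
P(X=0 | obs) = 1/10 / 17/120 = 12/17
P(X=2 | obs) = 1/24 / 17/120 = 5/17
argmax = 0

argmax_v P(X = v | obs) = 0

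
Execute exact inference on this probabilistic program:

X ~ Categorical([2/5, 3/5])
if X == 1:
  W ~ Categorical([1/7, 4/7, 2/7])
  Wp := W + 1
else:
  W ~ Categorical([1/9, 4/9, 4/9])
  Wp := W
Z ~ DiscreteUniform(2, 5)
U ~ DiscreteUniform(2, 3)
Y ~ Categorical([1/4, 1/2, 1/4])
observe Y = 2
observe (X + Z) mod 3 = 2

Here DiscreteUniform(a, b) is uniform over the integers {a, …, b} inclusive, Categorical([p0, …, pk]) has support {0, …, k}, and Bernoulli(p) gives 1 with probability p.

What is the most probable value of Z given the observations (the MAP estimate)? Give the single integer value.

Enumerate traces; 18 have nonzero weight after conditioning:
  (X=0, W=0, Z=2, U=2, Y=2) weight 1/720
  (X=0, W=0, Z=2, U=3, Y=2) weight 1/720
  (X=0, W=0, Z=5, U=2, Y=2) weight 1/720
  (X=0, W=0, Z=5, U=3, Y=2) weight 1/720
  (X=0, W=1, Z=2, U=2, Y=2) weight 1/180
  (X=0, W=1, Z=2, U=3, Y=2) weight 1/180
  (X=0, W=1, Z=5, U=2, Y=2) weight 1/180
  (X=0, W=1, Z=5, U=3, Y=2) weight 1/180
  (X=1, W=0, Z=4, U=2, Y=2) weight 3/1120
  … 9 more
Group by Z:
  weight(Z=2) = 1/40
  weight(Z=4) = 3/80
  weight(Z=5) = 1/40
Total weight = 1/40 + 3/80 + 1/40 = 7/80
P(Z=2 | obs) = 1/40 / 7/80 = 2/7
P(Z=4 | obs) = 3/80 / 7/80 = 3/7
P(Z=5 | obs) = 1/40 / 7/80 = 2/7
argmax = 4

argmax_v P(Z = v | obs) = 4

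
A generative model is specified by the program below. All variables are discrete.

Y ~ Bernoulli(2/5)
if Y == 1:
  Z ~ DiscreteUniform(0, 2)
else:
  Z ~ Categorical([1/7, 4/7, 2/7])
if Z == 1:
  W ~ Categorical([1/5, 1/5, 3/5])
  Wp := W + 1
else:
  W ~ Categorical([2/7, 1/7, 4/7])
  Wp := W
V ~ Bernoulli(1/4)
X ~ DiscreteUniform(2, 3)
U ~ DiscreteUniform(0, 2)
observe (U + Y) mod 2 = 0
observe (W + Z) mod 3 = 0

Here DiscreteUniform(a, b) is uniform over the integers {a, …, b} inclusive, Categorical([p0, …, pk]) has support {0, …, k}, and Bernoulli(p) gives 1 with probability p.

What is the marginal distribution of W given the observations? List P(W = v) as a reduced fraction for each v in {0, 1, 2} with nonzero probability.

Enumerate traces; 36 have nonzero weight after conditioning:
  (Y=0, Z=0, W=0, V=0, X=2, U=0) weight 3/980
  (Y=0, Z=0, W=0, V=0, X=2, U=2) weight 3/980
  (Y=0, Z=0, W=0, V=0, X=3, U=0) weight 3/980
  (Y=0, Z=0, W=0, V=0, X=3, U=2) weight 3/980
  (Y=0, Z=0, W=0, V=1, X=2, U=0) weight 1/980
  (Y=0, Z=0, W=0, V=1, X=2, U=2) weight 1/980
  (Y=0, Z=0, W=0, V=1, X=3, U=0) weight 1/980
  (Y=0, Z=0, W=0, V=1, X=3, U=2) weight 1/980
  (Y=0, Z=1, W=2, V=0, X=2, U=0) weight 9/350
  (Y=0, Z=2, W=1, V=0, X=2, U=0) weight 3/980
  … 26 more
Group by W:
  weight(W=0) = 64/2205
  weight(W=1) = 10/441
  weight(W=2) = 86/525
Total weight = 64/2205 + 10/441 + 86/525 = 264/1225
P(W=0 | obs) = 64/2205 / 264/1225 = 40/297
P(W=1 | obs) = 10/441 / 264/1225 = 125/1188
P(W=2 | obs) = 86/525 / 264/1225 = 301/396

P(W=0) = 40/297, P(W=1) = 125/1188, P(W=2) = 301/396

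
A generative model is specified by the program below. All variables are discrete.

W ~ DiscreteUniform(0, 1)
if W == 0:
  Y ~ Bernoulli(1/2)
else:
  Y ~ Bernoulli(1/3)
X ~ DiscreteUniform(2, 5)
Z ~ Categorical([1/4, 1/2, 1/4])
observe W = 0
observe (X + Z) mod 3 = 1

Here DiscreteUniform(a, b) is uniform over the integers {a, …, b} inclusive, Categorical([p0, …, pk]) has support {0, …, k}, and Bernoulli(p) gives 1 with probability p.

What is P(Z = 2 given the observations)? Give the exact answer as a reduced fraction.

P(Z = 2 | obs) = 2/5

Enumerate traces; 8 have nonzero weight after conditioning:
  (W=0, Y=0, X=2, Z=2) weight 1/64
  (W=0, Y=0, X=3, Z=1) weight 1/32
  (W=0, Y=0, X=4, Z=0) weight 1/64
  (W=0, Y=0, X=5, Z=2) weight 1/64
  (W=0, Y=1, X=2, Z=2) weight 1/64
  (W=0, Y=1, X=3, Z=1) weight 1/32
  (W=0, Y=1, X=4, Z=0) weight 1/64
  (W=0, Y=1, X=5, Z=2) weight 1/64
Group by Z:
  weight(Z=0) = 1/32
  weight(Z=1) = 1/16
  weight(Z=2) = 1/16
Total weight = 1/32 + 1/16 + 1/16 = 5/32
P(Z=0 | obs) = 1/32 / 5/32 = 1/5
P(Z=1 | obs) = 1/16 / 5/32 = 2/5
P(Z=2 | obs) = 1/16 / 5/32 = 2/5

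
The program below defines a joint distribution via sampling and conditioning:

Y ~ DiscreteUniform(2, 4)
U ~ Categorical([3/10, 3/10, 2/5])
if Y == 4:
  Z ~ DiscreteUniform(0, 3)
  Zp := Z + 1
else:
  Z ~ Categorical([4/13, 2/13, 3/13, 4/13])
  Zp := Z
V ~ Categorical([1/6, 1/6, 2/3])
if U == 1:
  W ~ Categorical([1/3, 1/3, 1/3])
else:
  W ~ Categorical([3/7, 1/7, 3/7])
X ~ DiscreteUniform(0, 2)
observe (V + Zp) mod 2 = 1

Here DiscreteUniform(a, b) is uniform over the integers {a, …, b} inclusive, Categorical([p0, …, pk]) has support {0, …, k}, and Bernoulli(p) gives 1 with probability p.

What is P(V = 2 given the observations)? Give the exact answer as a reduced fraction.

Enumerate traces; 486 have nonzero weight after conditioning:
  (Y=2, U=0, Z=0, V=1, W=0, X=0) weight 1/1365
  (Y=2, U=0, Z=0, V=1, W=0, X=1) weight 1/1365
  (Y=2, U=0, Z=0, V=1, W=0, X=2) weight 1/1365
  (Y=2, U=0, Z=0, V=1, W=1, X=0) weight 1/4095
  (Y=2, U=0, Z=0, V=1, W=1, X=1) weight 1/4095
  (Y=2, U=0, Z=0, V=1, W=1, X=2) weight 1/4095
  (Y=2, U=0, Z=0, V=1, W=2, X=0) weight 1/1365
  (Y=2, U=0, Z=0, V=1, W=2, X=1) weight 1/1365
  (Y=2, U=0, Z=1, V=0, W=0, X=0) weight 1/2730
  (Y=2, U=0, Z=1, V=2, W=0, X=0) weight 2/1365
  … 476 more
Group by V:
  weight(V=0) = 37/468
  weight(V=1) = 41/468
  weight(V=2) = 37/117
Total weight = 37/468 + 41/468 + 37/117 = 113/234
P(V=0 | obs) = 37/468 / 113/234 = 37/226
P(V=1 | obs) = 41/468 / 113/234 = 41/226
P(V=2 | obs) = 37/117 / 113/234 = 74/113

P(V = 2 | obs) = 74/113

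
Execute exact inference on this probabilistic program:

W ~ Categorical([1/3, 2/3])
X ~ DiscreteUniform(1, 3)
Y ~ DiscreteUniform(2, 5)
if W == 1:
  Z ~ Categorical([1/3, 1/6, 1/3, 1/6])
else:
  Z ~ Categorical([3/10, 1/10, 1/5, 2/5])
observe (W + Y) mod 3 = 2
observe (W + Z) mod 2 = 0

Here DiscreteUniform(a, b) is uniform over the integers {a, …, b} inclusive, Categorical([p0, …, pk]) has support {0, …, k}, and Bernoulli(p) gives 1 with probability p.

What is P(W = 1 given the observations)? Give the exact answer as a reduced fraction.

Enumerate traces; 18 have nonzero weight after conditioning:
  (W=0, X=1, Y=2, Z=0) weight 1/120
  (W=0, X=1, Y=2, Z=2) weight 1/180
  (W=0, X=1, Y=5, Z=0) weight 1/120
  (W=0, X=1, Y=5, Z=2) weight 1/180
  (W=0, X=2, Y=2, Z=0) weight 1/120
  (W=0, X=2, Y=2, Z=2) weight 1/180
  (W=0, X=2, Y=5, Z=0) weight 1/120
  (W=0, X=2, Y=5, Z=2) weight 1/180
  (W=1, X=1, Y=4, Z=1) weight 1/108
  … 9 more
Group by W:
  weight(W=0) = 1/12
  weight(W=1) = 1/18
Total weight = 1/12 + 1/18 = 5/36
P(W=0 | obs) = 1/12 / 5/36 = 3/5
P(W=1 | obs) = 1/18 / 5/36 = 2/5

P(W = 1 | obs) = 2/5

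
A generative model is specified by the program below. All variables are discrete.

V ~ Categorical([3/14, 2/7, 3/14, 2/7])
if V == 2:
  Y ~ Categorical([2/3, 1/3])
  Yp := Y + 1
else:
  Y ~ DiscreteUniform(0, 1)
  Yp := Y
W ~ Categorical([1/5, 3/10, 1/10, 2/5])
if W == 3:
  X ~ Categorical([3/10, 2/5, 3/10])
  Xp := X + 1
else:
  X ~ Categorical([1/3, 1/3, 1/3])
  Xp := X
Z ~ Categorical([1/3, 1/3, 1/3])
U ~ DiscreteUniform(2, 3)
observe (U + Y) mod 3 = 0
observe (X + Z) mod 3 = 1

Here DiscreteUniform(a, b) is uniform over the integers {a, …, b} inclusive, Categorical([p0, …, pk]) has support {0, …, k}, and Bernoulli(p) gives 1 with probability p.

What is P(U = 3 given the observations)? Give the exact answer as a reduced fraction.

P(U = 3 | obs) = 15/28

Enumerate traces; 96 have nonzero weight after conditioning:
  (V=0, Y=0, W=0, X=0, Z=1, U=3) weight 1/840
  (V=0, Y=0, W=0, X=1, Z=0, U=3) weight 1/840
  (V=0, Y=0, W=0, X=2, Z=2, U=3) weight 1/840
  (V=0, Y=0, W=1, X=0, Z=1, U=3) weight 1/560
  (V=0, Y=0, W=1, X=1, Z=0, U=3) weight 1/560
  (V=0, Y=0, W=1, X=2, Z=2, U=3) weight 1/560
  (V=0, Y=0, W=2, X=0, Z=1, U=3) weight 1/1680
  (V=0, Y=0, W=2, X=1, Z=0, U=3) weight 1/1680
  (V=0, Y=1, W=0, X=0, Z=1, U=2) weight 1/840
  … 87 more
Group by U:
  weight(U=2) = 13/168
  weight(U=3) = 5/56
Total weight = 13/168 + 5/56 = 1/6
P(U=2 | obs) = 13/168 / 1/6 = 13/28
P(U=3 | obs) = 5/56 / 1/6 = 15/28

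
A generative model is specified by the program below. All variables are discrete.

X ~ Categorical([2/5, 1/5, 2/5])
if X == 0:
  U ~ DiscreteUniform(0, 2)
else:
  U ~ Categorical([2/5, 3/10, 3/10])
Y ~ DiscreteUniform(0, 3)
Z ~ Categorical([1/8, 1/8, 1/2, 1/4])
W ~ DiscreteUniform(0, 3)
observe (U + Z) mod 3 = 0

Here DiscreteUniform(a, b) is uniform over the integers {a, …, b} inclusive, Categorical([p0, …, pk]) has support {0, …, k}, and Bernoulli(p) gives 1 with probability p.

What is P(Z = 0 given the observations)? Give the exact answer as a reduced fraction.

P(Z = 0 | obs) = 56/403

Enumerate traces; 192 have nonzero weight after conditioning:
  (X=0, U=0, Y=0, Z=0, W=0) weight 1/960
  (X=0, U=0, Y=0, Z=0, W=1) weight 1/960
  (X=0, U=0, Y=0, Z=0, W=2) weight 1/960
  (X=0, U=0, Y=0, Z=0, W=3) weight 1/960
  (X=0, U=0, Y=0, Z=3, W=0) weight 1/480
  (X=0, U=0, Y=0, Z=3, W=1) weight 1/480
  (X=0, U=0, Y=0, Z=3, W=2) weight 1/480
  (X=0, U=0, Y=0, Z=3, W=3) weight 1/480
  (X=0, U=1, Y=0, Z=2, W=0) weight 1/240
  (X=0, U=2, Y=0, Z=1, W=0) weight 1/960
  … 182 more
Group by Z:
  weight(Z=0) = 7/150
  weight(Z=1) = 47/1200
  weight(Z=2) = 47/300
  weight(Z=3) = 7/75
Total weight = 7/150 + 47/1200 + 47/300 + 7/75 = 403/1200
P(Z=0 | obs) = 7/150 / 403/1200 = 56/403
P(Z=1 | obs) = 47/1200 / 403/1200 = 47/403
P(Z=2 | obs) = 47/300 / 403/1200 = 188/403
P(Z=3 | obs) = 7/75 / 403/1200 = 112/403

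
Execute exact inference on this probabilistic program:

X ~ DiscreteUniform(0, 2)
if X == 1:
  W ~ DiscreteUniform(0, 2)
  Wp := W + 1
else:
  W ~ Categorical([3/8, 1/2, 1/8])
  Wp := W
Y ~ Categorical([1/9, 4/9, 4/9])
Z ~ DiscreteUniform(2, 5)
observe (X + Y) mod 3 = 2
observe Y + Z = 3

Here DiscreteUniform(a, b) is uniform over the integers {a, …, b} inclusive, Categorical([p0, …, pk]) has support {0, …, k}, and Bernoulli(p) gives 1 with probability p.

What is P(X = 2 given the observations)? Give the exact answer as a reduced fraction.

P(X = 2 | obs) = 1/5

Enumerate traces; 6 have nonzero weight after conditioning:
  (X=1, W=0, Y=1, Z=2) weight 1/81
  (X=1, W=1, Y=1, Z=2) weight 1/81
  (X=1, W=2, Y=1, Z=2) weight 1/81
  (X=2, W=0, Y=0, Z=3) weight 1/288
  (X=2, W=1, Y=0, Z=3) weight 1/216
  (X=2, W=2, Y=0, Z=3) weight 1/864
Group by X:
  weight(X=1) = 1/27
  weight(X=2) = 1/108
Total weight = 1/27 + 1/108 = 5/108
P(X=1 | obs) = 1/27 / 5/108 = 4/5
P(X=2 | obs) = 1/108 / 5/108 = 1/5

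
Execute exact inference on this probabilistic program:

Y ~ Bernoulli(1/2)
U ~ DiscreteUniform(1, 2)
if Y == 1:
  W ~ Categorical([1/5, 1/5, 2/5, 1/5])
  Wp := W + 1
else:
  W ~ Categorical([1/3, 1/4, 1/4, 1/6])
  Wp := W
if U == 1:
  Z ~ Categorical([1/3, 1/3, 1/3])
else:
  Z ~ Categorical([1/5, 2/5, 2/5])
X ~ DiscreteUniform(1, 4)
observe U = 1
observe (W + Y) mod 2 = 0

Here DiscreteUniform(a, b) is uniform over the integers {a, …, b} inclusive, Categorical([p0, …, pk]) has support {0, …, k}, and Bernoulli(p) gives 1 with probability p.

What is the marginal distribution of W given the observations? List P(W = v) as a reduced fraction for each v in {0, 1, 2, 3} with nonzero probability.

Enumerate traces; 48 have nonzero weight after conditioning:
  (Y=0, U=1, W=0, Z=0, X=1) weight 1/144
  (Y=0, U=1, W=0, Z=0, X=2) weight 1/144
  (Y=0, U=1, W=0, Z=0, X=3) weight 1/144
  (Y=0, U=1, W=0, Z=0, X=4) weight 1/144
  (Y=0, U=1, W=0, Z=1, X=1) weight 1/144
  (Y=0, U=1, W=0, Z=1, X=2) weight 1/144
  (Y=0, U=1, W=0, Z=1, X=3) weight 1/144
  (Y=0, U=1, W=0, Z=1, X=4) weight 1/144
  (Y=0, U=1, W=2, Z=0, X=1) weight 1/192
  (Y=1, U=1, W=1, Z=0, X=1) weight 1/240
  … 38 more
Group by W:
  weight(W=0) = 1/12
  weight(W=1) = 1/20
  weight(W=2) = 1/16
  weight(W=3) = 1/20
Total weight = 1/12 + 1/20 + 1/16 + 1/20 = 59/240
P(W=0 | obs) = 1/12 / 59/240 = 20/59
P(W=1 | obs) = 1/20 / 59/240 = 12/59
P(W=2 | obs) = 1/16 / 59/240 = 15/59
P(W=3 | obs) = 1/20 / 59/240 = 12/59

P(W=0) = 20/59, P(W=1) = 12/59, P(W=2) = 15/59, P(W=3) = 12/59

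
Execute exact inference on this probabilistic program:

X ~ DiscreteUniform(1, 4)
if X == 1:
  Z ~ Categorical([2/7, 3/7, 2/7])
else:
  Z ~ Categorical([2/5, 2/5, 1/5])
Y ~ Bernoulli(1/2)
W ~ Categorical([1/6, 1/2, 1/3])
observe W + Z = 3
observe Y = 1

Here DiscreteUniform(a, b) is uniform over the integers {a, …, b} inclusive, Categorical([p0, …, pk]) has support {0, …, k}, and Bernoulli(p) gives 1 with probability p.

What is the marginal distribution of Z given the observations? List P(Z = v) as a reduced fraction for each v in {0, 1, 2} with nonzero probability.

P(Z=1) = 38/69, P(Z=2) = 31/69

Enumerate traces; 8 have nonzero weight after conditioning:
  (X=1, Z=1, Y=1, W=2) weight 1/56
  (X=1, Z=2, Y=1, W=1) weight 1/56
  (X=2, Z=1, Y=1, W=2) weight 1/60
  (X=2, Z=2, Y=1, W=1) weight 1/80
  (X=3, Z=1, Y=1, W=2) weight 1/60
  (X=3, Z=2, Y=1, W=1) weight 1/80
  (X=4, Z=1, Y=1, W=2) weight 1/60
  (X=4, Z=2, Y=1, W=1) weight 1/80
Group by Z:
  weight(Z=1) = 19/280
  weight(Z=2) = 31/560
Total weight = 19/280 + 31/560 = 69/560
P(Z=1 | obs) = 19/280 / 69/560 = 38/69
P(Z=2 | obs) = 31/560 / 69/560 = 31/69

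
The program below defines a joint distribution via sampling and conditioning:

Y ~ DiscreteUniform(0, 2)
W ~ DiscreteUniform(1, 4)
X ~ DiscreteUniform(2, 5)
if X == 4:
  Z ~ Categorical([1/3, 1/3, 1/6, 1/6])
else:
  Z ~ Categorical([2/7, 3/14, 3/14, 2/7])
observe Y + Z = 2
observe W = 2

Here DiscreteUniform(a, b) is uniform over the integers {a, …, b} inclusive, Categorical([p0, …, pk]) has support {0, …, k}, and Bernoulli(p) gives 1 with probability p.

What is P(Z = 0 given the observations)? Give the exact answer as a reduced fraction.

P(Z = 0 | obs) = 2/5

Enumerate traces; 12 have nonzero weight after conditioning:
  (Y=0, W=2, X=2, Z=2) weight 1/224
  (Y=0, W=2, X=3, Z=2) weight 1/224
  (Y=0, W=2, X=4, Z=2) weight 1/288
  (Y=0, W=2, X=5, Z=2) weight 1/224
  (Y=1, W=2, X=2, Z=1) weight 1/224
  (Y=1, W=2, X=3, Z=1) weight 1/224
  (Y=1, W=2, X=4, Z=1) weight 1/144
  (Y=1, W=2, X=5, Z=1) weight 1/224
  (Y=2, W=2, X=2, Z=0) weight 1/168
  … 3 more
Group by Z:
  weight(Z=0) = 25/1008
  weight(Z=1) = 41/2016
  weight(Z=2) = 17/1008
Total weight = 25/1008 + 41/2016 + 17/1008 = 125/2016
P(Z=0 | obs) = 25/1008 / 125/2016 = 2/5
P(Z=1 | obs) = 41/2016 / 125/2016 = 41/125
P(Z=2 | obs) = 17/1008 / 125/2016 = 34/125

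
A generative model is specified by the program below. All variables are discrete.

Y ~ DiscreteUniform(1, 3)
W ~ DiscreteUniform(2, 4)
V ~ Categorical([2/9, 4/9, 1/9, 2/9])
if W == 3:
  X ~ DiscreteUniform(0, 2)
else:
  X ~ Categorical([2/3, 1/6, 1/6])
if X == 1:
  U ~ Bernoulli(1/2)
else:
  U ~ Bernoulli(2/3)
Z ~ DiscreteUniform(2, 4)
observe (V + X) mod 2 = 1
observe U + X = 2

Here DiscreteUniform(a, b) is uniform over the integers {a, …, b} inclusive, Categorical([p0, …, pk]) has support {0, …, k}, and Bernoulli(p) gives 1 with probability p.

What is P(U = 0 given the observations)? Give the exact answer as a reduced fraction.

Enumerate traces; 108 have nonzero weight after conditioning:
  (Y=1, W=2, V=0, X=1, U=1, Z=2) weight 1/1458
  (Y=1, W=2, V=0, X=1, U=1, Z=3) weight 1/1458
  (Y=1, W=2, V=0, X=1, U=1, Z=4) weight 1/1458
  (Y=1, W=2, V=1, X=2, U=0, Z=2) weight 2/2187
  (Y=1, W=2, V=1, X=2, U=0, Z=3) weight 2/2187
  (Y=1, W=2, V=1, X=2, U=0, Z=4) weight 2/2187
  (Y=1, W=2, V=2, X=1, U=1, Z=2) weight 1/2916
  (Y=1, W=2, V=2, X=1, U=1, Z=3) weight 1/2916
  … 100 more
Group by U:
  weight(U=0) = 4/81
  weight(U=1) = 1/27
Total weight = 4/81 + 1/27 = 7/81
P(U=0 | obs) = 4/81 / 7/81 = 4/7
P(U=1 | obs) = 1/27 / 7/81 = 3/7

P(U = 0 | obs) = 4/7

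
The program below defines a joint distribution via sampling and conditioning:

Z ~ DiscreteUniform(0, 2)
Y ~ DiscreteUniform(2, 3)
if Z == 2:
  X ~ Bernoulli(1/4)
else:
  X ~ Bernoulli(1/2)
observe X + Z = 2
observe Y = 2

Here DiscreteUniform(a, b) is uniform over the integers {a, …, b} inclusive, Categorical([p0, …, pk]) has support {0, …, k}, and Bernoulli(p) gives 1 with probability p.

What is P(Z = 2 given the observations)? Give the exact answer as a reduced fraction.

P(Z = 2 | obs) = 3/5

Enumerate traces; 2 have nonzero weight after conditioning:
  (Z=1, Y=2, X=1) weight 1/12
  (Z=2, Y=2, X=0) weight 1/8
Group by Z:
  weight(Z=1) = 1/12
  weight(Z=2) = 1/8
Total weight = 1/12 + 1/8 = 5/24
P(Z=1 | obs) = 1/12 / 5/24 = 2/5
P(Z=2 | obs) = 1/8 / 5/24 = 3/5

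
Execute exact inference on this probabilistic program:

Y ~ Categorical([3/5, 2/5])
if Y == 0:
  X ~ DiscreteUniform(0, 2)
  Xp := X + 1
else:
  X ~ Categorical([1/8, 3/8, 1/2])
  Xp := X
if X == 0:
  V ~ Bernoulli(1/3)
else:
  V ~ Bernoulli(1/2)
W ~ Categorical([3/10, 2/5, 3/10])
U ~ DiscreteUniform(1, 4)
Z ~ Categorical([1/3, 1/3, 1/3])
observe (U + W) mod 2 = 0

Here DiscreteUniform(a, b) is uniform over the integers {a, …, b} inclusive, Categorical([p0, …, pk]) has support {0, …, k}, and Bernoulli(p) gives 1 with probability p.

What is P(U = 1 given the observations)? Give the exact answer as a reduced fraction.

P(U = 1 | obs) = 1/5

Enumerate traces; 216 have nonzero weight after conditioning:
  (Y=0, X=0, V=0, W=0, U=2, Z=0) weight 1/300
  (Y=0, X=0, V=0, W=0, U=2, Z=1) weight 1/300
  (Y=0, X=0, V=0, W=0, U=2, Z=2) weight 1/300
  (Y=0, X=0, V=0, W=0, U=4, Z=0) weight 1/300
  (Y=0, X=0, V=0, W=0, U=4, Z=1) weight 1/300
  (Y=0, X=0, V=0, W=0, U=4, Z=2) weight 1/300
  (Y=0, X=0, V=0, W=1, U=1, Z=0) weight 1/225
  (Y=0, X=0, V=0, W=1, U=1, Z=1) weight 1/225
  (Y=0, X=0, V=0, W=1, U=3, Z=0) weight 1/225
  … 207 more
Group by U:
  weight(U=1) = 1/10
  weight(U=2) = 3/20
  weight(U=3) = 1/10
  weight(U=4) = 3/20
Total weight = 1/10 + 3/20 + 1/10 + 3/20 = 1/2
P(U=1 | obs) = 1/10 / 1/2 = 1/5
P(U=2 | obs) = 3/20 / 1/2 = 3/10
P(U=3 | obs) = 1/10 / 1/2 = 1/5
P(U=4 | obs) = 3/20 / 1/2 = 3/10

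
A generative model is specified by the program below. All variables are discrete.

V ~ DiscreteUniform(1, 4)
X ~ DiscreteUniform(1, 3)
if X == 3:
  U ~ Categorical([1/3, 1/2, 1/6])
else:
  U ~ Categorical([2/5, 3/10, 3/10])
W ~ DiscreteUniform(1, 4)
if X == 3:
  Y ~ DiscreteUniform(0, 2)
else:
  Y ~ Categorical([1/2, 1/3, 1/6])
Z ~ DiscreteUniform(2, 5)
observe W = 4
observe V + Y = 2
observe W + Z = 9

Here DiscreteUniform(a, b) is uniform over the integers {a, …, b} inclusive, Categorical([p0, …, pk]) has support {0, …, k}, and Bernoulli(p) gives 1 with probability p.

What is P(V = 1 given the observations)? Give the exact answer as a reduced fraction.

Enumerate traces; 18 have nonzero weight after conditioning:
  (V=1, X=1, U=0, W=4, Y=1, Z=5) weight 1/1440
  (V=1, X=1, U=1, W=4, Y=1, Z=5) weight 1/1920
  (V=1, X=1, U=2, W=4, Y=1, Z=5) weight 1/1920
  (V=1, X=2, U=0, W=4, Y=1, Z=5) weight 1/1440
  (V=1, X=2, U=1, W=4, Y=1, Z=5) weight 1/1920
  (V=1, X=2, U=2, W=4, Y=1, Z=5) weight 1/1920
  (V=1, X=3, U=0, W=4, Y=1, Z=5) weight 1/1728
  (V=1, X=3, U=1, W=4, Y=1, Z=5) weight 1/1152
  (V=2, X=1, U=0, W=4, Y=0, Z=5) weight 1/960
  … 9 more
Group by V:
  weight(V=1) = 1/192
  weight(V=2) = 1/144
Total weight = 1/192 + 1/144 = 7/576
P(V=1 | obs) = 1/192 / 7/576 = 3/7
P(V=2 | obs) = 1/144 / 7/576 = 4/7

P(V = 1 | obs) = 3/7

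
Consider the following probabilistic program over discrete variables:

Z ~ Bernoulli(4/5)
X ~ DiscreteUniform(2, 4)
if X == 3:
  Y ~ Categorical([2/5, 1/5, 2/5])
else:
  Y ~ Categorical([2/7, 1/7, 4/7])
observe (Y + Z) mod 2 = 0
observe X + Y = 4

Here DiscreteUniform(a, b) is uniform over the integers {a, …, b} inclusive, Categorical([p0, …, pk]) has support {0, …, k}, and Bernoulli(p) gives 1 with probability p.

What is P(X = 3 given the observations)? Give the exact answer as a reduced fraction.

Enumerate traces; 3 have nonzero weight after conditioning:
  (Z=0, X=2, Y=2) weight 4/105
  (Z=0, X=4, Y=0) weight 2/105
  (Z=1, X=3, Y=1) weight 4/75
Group by X:
  weight(X=2) = 4/105
  weight(X=3) = 4/75
  weight(X=4) = 2/105
Total weight = 4/105 + 4/75 + 2/105 = 58/525
P(X=2 | obs) = 4/105 / 58/525 = 10/29
P(X=3 | obs) = 4/75 / 58/525 = 14/29
P(X=4 | obs) = 2/105 / 58/525 = 5/29

P(X = 3 | obs) = 14/29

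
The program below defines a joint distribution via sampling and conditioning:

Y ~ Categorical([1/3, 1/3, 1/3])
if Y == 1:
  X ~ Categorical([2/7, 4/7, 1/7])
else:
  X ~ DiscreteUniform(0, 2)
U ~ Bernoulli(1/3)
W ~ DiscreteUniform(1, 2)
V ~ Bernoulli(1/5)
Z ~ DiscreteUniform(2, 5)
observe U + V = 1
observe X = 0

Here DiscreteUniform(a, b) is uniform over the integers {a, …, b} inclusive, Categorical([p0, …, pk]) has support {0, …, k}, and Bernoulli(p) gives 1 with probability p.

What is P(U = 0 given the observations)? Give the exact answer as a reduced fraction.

P(U = 0 | obs) = 1/3

Enumerate traces; 48 have nonzero weight after conditioning:
  (Y=0, X=0, U=0, W=1, V=1, Z=2) weight 1/540
  (Y=0, X=0, U=0, W=1, V=1, Z=3) weight 1/540
  (Y=0, X=0, U=0, W=1, V=1, Z=4) weight 1/540
  (Y=0, X=0, U=0, W=1, V=1, Z=5) weight 1/540
  (Y=0, X=0, U=0, W=2, V=1, Z=2) weight 1/540
  (Y=0, X=0, U=0, W=2, V=1, Z=3) weight 1/540
  (Y=0, X=0, U=0, W=2, V=1, Z=4) weight 1/540
  (Y=0, X=0, U=0, W=2, V=1, Z=5) weight 1/540
  (Y=0, X=0, U=1, W=1, V=0, Z=2) weight 1/270
  … 39 more
Group by U:
  weight(U=0) = 8/189
  weight(U=1) = 16/189
Total weight = 8/189 + 16/189 = 8/63
P(U=0 | obs) = 8/189 / 8/63 = 1/3
P(U=1 | obs) = 16/189 / 8/63 = 2/3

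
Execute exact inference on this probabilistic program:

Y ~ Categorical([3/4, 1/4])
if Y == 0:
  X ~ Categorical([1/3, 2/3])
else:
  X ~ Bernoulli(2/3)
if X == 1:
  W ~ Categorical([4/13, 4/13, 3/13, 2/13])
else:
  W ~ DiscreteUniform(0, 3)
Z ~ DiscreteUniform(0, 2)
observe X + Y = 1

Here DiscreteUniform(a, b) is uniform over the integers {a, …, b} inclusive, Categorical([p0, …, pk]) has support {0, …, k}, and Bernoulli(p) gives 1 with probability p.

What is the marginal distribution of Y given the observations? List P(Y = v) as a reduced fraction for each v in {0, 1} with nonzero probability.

P(Y=0) = 6/7, P(Y=1) = 1/7

Enumerate traces; 24 have nonzero weight after conditioning:
  (Y=0, X=1, W=0, Z=0) weight 2/39
  (Y=0, X=1, W=0, Z=1) weight 2/39
  (Y=0, X=1, W=0, Z=2) weight 2/39
  (Y=0, X=1, W=1, Z=0) weight 2/39
  (Y=0, X=1, W=1, Z=1) weight 2/39
  (Y=0, X=1, W=1, Z=2) weight 2/39
  (Y=0, X=1, W=2, Z=0) weight 1/26
  (Y=0, X=1, W=2, Z=1) weight 1/26
  (Y=1, X=0, W=0, Z=0) weight 1/144
  … 15 more
Group by Y:
  weight(Y=0) = 1/2
  weight(Y=1) = 1/12
Total weight = 1/2 + 1/12 = 7/12
P(Y=0 | obs) = 1/2 / 7/12 = 6/7
P(Y=1 | obs) = 1/12 / 7/12 = 1/7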